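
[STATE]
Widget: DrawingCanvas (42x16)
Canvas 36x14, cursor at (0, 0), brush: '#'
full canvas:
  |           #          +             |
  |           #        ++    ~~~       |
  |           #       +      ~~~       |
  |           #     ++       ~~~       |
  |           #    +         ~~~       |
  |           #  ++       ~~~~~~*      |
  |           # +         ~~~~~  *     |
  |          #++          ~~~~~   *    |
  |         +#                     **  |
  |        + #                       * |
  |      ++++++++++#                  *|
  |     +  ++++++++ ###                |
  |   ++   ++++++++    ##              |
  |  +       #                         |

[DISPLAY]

+          #          +                   
           #        ++    ~~~             
           #       +      ~~~             
           #     ++       ~~~             
           #    +         ~~~             
           #  ++       ~~~~~~*            
           # +         ~~~~~  *           
          #++          ~~~~~   *          
         +#                     **        
        + #                       *       
      ++++++++++#                  *      
     +  ++++++++ ###                      
   ++   ++++++++    ##                    
  +       #                               
                                          
                                          


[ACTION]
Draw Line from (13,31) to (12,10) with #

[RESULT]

+          #          +                   
           #        ++    ~~~             
           #       +      ~~~             
           #     ++       ~~~             
           #    +         ~~~             
           #  ++       ~~~~~~*            
           # +         ~~~~~  *           
          #++          ~~~~~   *          
         +#                     **        
        + #                       *       
      ++++++++++#                  *      
     +  ++++++++ ###                      
   ++   ++############                    
  +       #          ###########          
                                          
                                          


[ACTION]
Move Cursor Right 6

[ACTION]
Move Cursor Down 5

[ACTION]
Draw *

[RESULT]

           #          +                   
           #        ++    ~~~             
           #       +      ~~~             
           #     ++       ~~~             
           #    +         ~~~             
      *    #  ++       ~~~~~~*            
           # +         ~~~~~  *           
          #++          ~~~~~   *          
         +#                     **        
        + #                       *       
      ++++++++++#                  *      
     +  ++++++++ ###                      
   ++   ++############                    
  +       #          ###########          
                                          
                                          


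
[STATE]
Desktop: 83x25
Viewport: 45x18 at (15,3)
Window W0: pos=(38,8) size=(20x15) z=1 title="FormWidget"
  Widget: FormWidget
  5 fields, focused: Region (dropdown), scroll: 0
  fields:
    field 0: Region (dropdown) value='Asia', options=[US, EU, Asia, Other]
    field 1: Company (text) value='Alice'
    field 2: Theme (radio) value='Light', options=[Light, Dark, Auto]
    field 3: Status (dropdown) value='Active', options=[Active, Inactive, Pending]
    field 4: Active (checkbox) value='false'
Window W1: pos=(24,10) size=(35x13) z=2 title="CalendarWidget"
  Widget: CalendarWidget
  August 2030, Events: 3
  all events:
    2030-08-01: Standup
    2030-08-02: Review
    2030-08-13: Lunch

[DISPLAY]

                                             
                                             
                                             
                                             
                                             
                       ┏━━━━━━━━━━━━━━━━━━┓  
                       ┃ FormWidget       ┃  
         ┏━━━━━━━━━━━━━━━━━━━━━━━━━━━━━━━━━┓ 
         ┃ CalendarWidget                  ┃ 
         ┠─────────────────────────────────┨ 
         ┃           August 2030           ┃ 
         ┃Mo Tu We Th Fr Sa Su             ┃ 
         ┃          1*  2*  3  4           ┃ 
         ┃ 5  6  7  8  9 10 11             ┃ 
         ┃12 13* 14 15 16 17 18            ┃ 
         ┃19 20 21 22 23 24 25             ┃ 
         ┃26 27 28 29 30 31                ┃ 
         ┃                                 ┃ 


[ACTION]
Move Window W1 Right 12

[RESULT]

                                             
                                             
                                             
                                             
                                             
                       ┏━━━━━━━━━━━━━━━━━━┓  
                       ┃ FormWidget       ┃  
                     ┏━━━━━━━━━━━━━━━━━━━━━━━
                     ┃ CalendarWidget        
                     ┠───────────────────────
                     ┃           August 2030 
                     ┃Mo Tu We Th Fr Sa Su   
                     ┃          1*  2*  3  4 
                     ┃ 5  6  7  8  9 10 11   
                     ┃12 13* 14 15 16 17 18  
                     ┃19 20 21 22 23 24 25   
                     ┃26 27 28 29 30 31      
                     ┃                       


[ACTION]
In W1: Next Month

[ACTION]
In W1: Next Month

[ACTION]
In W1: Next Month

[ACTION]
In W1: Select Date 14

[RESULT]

                                             
                                             
                                             
                                             
                                             
                       ┏━━━━━━━━━━━━━━━━━━┓  
                       ┃ FormWidget       ┃  
                     ┏━━━━━━━━━━━━━━━━━━━━━━━
                     ┃ CalendarWidget        
                     ┠───────────────────────
                     ┃          November 2030
                     ┃Mo Tu We Th Fr Sa Su   
                     ┃             1  2  3   
                     ┃ 4  5  6  7  8  9 10   
                     ┃11 12 13 [14] 15 16 17 
                     ┃18 19 20 21 22 23 24   
                     ┃25 26 27 28 29 30      
                     ┃                       


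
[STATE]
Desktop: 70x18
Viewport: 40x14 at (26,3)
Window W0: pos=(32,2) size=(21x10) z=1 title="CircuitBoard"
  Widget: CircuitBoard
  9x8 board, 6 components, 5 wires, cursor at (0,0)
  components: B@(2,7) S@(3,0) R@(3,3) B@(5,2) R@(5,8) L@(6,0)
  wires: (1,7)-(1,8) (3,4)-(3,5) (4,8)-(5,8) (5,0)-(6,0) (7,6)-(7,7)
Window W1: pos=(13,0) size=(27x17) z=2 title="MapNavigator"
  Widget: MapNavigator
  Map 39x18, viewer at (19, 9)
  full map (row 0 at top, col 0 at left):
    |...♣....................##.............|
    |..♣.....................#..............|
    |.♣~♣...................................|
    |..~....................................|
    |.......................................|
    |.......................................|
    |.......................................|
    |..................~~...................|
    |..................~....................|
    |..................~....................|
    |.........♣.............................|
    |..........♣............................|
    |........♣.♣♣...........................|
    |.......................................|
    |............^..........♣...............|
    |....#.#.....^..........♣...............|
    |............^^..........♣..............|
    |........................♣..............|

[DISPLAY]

.............┃tBoard      ┃             
.............┃────────────┨             
.............┃2 3 4 5 6 7 ┃             
.............┃            ┃             
~............┃            ┃             
.............┃            ┃             
@............┃            ┃             
.............┃            ┃             
.............┃━━━━━━━━━━━━┛             
.............┃                          
.............┃                          
....♣........┃                          
....♣........┃                          
━━━━━━━━━━━━━┛                          


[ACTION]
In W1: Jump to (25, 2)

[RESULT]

             ┃tBoard      ┃             
             ┃────────────┨             
             ┃2 3 4 5 6 7 ┃             
             ┃            ┃             
#............┃            ┃             
.............┃            ┃             
@............┃            ┃             
.............┃            ┃             
.............┃━━━━━━━━━━━━┛             
.............┃                          
.............┃                          
.............┃                          
.............┃                          
━━━━━━━━━━━━━┛                          


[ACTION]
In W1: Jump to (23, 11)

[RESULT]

.............┃tBoard      ┃             
.............┃────────────┨             
.............┃2 3 4 5 6 7 ┃             
.............┃            ┃             
.............┃            ┃             
.............┃            ┃             
@............┃            ┃             
.............┃            ┃             
.............┃━━━━━━━━━━━━┛             
♣............┃                          
♣............┃                          
.♣...........┃                          
.♣...........┃                          
━━━━━━━━━━━━━┛                          


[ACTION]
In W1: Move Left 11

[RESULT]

.............┃tBoard      ┃             
.............┃────────────┨             
......~~.....┃2 3 4 5 6 7 ┃             
......~......┃            ┃             
......~......┃            ┃             
.............┃            ┃             
@............┃            ┃             
.............┃            ┃             
.............┃━━━━━━━━━━━━┛             
^..........♣.┃                          
^..........♣.┃                          
^^..........♣┃                          
............♣┃                          
━━━━━━━━━━━━━┛                          


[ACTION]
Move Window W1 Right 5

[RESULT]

..................┃d      ┃             
..................┃───────┨             
...........~~.....┃ 5 6 7 ┃             
...........~......┃       ┃             
...........~......┃       ┃             
..♣...............┃       ┃             
...♣.@............┃       ┃             
.♣.♣♣.............┃       ┃             
..................┃━━━━━━━┛             
.....^..........♣.┃                     
.....^..........♣.┃                     
.....^^..........♣┃                     
.................♣┃                     
━━━━━━━━━━━━━━━━━━┛                     


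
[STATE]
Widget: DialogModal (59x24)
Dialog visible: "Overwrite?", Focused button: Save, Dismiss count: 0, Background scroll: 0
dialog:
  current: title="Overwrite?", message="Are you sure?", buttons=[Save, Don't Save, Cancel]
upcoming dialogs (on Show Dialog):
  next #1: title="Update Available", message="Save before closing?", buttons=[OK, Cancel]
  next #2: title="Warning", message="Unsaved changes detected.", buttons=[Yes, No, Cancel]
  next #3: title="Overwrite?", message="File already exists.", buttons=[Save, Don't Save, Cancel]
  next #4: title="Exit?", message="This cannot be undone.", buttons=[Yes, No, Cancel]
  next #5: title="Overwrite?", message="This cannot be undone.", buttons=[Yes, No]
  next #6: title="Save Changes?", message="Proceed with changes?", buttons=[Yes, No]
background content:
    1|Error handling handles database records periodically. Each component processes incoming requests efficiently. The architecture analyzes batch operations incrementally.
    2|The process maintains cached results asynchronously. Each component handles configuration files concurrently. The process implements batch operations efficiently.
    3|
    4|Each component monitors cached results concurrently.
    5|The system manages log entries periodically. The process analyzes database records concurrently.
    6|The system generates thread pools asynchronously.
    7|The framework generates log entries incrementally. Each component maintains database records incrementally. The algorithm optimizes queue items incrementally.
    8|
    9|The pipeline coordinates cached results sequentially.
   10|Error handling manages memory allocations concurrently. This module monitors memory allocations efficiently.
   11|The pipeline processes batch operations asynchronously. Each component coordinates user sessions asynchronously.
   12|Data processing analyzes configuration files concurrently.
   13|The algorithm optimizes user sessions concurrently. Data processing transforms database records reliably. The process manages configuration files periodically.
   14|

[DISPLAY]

Error handling handles database records periodically. Each 
The process maintains cached results asynchronously. Each c
                                                           
Each component monitors cached results concurrently.       
The system manages log entries periodically. The process an
The system generates thread pools asynchronously.          
The framework generates log entries incrementally. Each com
                                                           
The pipeline coordinates cached results sequentially.      
Error handlin┌──────────────────────────────┐currently. Thi
The pipeline │          Overwrite?          │hronously. Eac
Data processi│        Are you sure?         │concurrently. 
The algorithm│ [Save]  Don't Save   Cancel  │ently. Data pr
             └──────────────────────────────┘              
                                                           
                                                           
                                                           
                                                           
                                                           
                                                           
                                                           
                                                           
                                                           
                                                           


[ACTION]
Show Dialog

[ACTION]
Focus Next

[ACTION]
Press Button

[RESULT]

Error handling handles database records periodically. Each 
The process maintains cached results asynchronously. Each c
                                                           
Each component monitors cached results concurrently.       
The system manages log entries periodically. The process an
The system generates thread pools asynchronously.          
The framework generates log entries incrementally. Each com
                                                           
The pipeline coordinates cached results sequentially.      
Error handling manages memory allocations concurrently. Thi
The pipeline processes batch operations asynchronously. Eac
Data processing analyzes configuration files concurrently. 
The algorithm optimizes user sessions concurrently. Data pr
                                                           
                                                           
                                                           
                                                           
                                                           
                                                           
                                                           
                                                           
                                                           
                                                           
                                                           


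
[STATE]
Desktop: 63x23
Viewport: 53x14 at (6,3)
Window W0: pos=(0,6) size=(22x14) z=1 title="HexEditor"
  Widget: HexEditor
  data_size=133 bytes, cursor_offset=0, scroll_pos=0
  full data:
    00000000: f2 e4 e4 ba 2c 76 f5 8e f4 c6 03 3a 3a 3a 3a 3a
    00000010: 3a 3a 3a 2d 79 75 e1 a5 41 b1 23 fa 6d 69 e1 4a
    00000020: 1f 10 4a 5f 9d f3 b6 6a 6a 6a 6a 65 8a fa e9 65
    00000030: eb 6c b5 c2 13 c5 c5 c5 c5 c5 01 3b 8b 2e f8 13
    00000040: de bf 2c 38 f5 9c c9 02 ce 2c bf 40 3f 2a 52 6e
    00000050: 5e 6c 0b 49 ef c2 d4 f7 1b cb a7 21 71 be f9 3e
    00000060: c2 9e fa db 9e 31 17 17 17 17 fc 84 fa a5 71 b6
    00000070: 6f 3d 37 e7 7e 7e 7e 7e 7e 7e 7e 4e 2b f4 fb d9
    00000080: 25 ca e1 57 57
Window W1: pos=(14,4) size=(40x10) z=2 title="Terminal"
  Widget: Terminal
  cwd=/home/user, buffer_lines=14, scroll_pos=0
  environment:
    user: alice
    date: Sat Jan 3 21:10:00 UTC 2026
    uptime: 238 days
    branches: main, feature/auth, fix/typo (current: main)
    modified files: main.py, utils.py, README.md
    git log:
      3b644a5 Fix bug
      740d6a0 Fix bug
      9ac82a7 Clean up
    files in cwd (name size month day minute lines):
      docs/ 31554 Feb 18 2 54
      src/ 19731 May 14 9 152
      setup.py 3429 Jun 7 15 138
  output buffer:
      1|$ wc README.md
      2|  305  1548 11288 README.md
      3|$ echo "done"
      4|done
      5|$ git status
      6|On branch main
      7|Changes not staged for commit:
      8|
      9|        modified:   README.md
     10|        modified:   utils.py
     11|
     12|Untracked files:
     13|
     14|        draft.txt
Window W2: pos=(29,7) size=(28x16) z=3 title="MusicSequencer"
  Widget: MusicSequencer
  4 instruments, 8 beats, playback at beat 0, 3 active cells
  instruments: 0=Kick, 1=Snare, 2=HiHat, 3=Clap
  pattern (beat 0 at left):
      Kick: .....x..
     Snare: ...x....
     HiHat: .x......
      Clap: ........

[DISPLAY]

                                                     
        ┏━━━━━━━━━━━━━━━━━━━━━━━━━━━━━━━━━━━━━━┓     
        ┃ Terminal                             ┃     
━━━━━━━━┠──────────────────────────────────────┨     
ditor   ┃$ wc README.md┏━━━━━━━━━━━━━━━━━━━━━━━━━━┓  
────────┃  305  1548 11┃ MusicSequencer           ┃  
000  F2 ┃$ echo "done" ┠──────────────────────────┨  
010  3a ┃done          ┃      ▼1234567            ┃  
020  1f ┃$ git status  ┃  Kick·····█··            ┃  
030  eb ┃On branch main┃ Snare···█····            ┃  
040  de ┗━━━━━━━━━━━━━━┃ HiHat·█······            ┃  
050  5e 6c 0b 4┃       ┃  Clap········            ┃  
060  c2 9e fa d┃       ┃                          ┃  
070  6f 3d 37 e┃       ┃                          ┃  


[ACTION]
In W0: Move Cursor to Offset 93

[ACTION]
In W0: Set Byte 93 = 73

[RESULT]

                                                     
        ┏━━━━━━━━━━━━━━━━━━━━━━━━━━━━━━━━━━━━━━┓     
        ┃ Terminal                             ┃     
━━━━━━━━┠──────────────────────────────────────┨     
ditor   ┃$ wc README.md┏━━━━━━━━━━━━━━━━━━━━━━━━━━┓  
────────┃  305  1548 11┃ MusicSequencer           ┃  
000  f2 ┃$ echo "done" ┠──────────────────────────┨  
010  3a ┃done          ┃      ▼1234567            ┃  
020  1f ┃$ git status  ┃  Kick·····█··            ┃  
030  eb ┃On branch main┃ Snare···█····            ┃  
040  de ┗━━━━━━━━━━━━━━┃ HiHat·█······            ┃  
050  5e 6c 0b 4┃       ┃  Clap········            ┃  
060  c2 9e fa d┃       ┃                          ┃  
070  6f 3d 37 e┃       ┃                          ┃  


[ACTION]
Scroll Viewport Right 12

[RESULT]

                                                     
    ┏━━━━━━━━━━━━━━━━━━━━━━━━━━━━━━━━━━━━━━┓         
    ┃ Terminal                             ┃         
━━━━┠──────────────────────────────────────┨         
r   ┃$ wc README.md┏━━━━━━━━━━━━━━━━━━━━━━━━━━┓      
────┃  305  1548 11┃ MusicSequencer           ┃      
 f2 ┃$ echo "done" ┠──────────────────────────┨      
 3a ┃done          ┃      ▼1234567            ┃      
 1f ┃$ git status  ┃  Kick·····█··            ┃      
 eb ┃On branch main┃ Snare···█····            ┃      
 de ┗━━━━━━━━━━━━━━┃ HiHat·█······            ┃      
 5e 6c 0b 4┃       ┃  Clap········            ┃      
 c2 9e fa d┃       ┃                          ┃      
 6f 3d 37 e┃       ┃                          ┃      


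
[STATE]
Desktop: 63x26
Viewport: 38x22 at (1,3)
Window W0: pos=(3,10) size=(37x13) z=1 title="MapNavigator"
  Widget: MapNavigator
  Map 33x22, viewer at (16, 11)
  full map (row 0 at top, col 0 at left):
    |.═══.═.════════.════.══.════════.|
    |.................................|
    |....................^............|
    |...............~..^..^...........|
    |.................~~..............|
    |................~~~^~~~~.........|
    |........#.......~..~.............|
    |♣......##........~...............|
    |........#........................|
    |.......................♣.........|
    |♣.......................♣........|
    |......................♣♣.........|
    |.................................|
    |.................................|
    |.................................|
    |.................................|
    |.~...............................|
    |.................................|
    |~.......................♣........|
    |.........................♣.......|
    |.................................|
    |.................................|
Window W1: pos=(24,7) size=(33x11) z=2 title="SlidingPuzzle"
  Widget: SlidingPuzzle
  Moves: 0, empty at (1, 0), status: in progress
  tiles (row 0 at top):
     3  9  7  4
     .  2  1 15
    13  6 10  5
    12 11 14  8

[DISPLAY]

                                      
                                      
                                      
                                      
                       ┏━━━━━━━━━━━━━━
                       ┃ SlidingPuzzle
                       ┠──────────────
  ┏━━━━━━━━━━━━━━━━━━━━┃┌────┬────┬───
  ┃ MapNavigator       ┃│  3 │  9 │  7
  ┠────────────────────┃├────┼────┼───
  ┃ ♣......##........~.┃│    │  2 │  1
  ┃ ........#..........┃├────┼────┼───
  ┃ ...................┃│ 13 │  6 │ 10
  ┃ ♣..................┃├────┼────┼───
  ┃ ................@..┗━━━━━━━━━━━━━━
  ┃ ................................. 
  ┃ ................................. 
  ┃ ................................. 
  ┃ ................................. 
  ┗━━━━━━━━━━━━━━━━━━━━━━━━━━━━━━━━━━━
                                      
                                      


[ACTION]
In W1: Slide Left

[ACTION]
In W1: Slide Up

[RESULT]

                                      
                                      
                                      
                                      
                       ┏━━━━━━━━━━━━━━
                       ┃ SlidingPuzzle
                       ┠──────────────
  ┏━━━━━━━━━━━━━━━━━━━━┃┌────┬────┬───
  ┃ MapNavigator       ┃│  3 │  9 │  7
  ┠────────────────────┃├────┼────┼───
  ┃ ♣......##........~.┃│  2 │  6 │  1
  ┃ ........#..........┃├────┼────┼───
  ┃ ...................┃│ 13 │    │ 10
  ┃ ♣..................┃├────┼────┼───
  ┃ ................@..┗━━━━━━━━━━━━━━
  ┃ ................................. 
  ┃ ................................. 
  ┃ ................................. 
  ┃ ................................. 
  ┗━━━━━━━━━━━━━━━━━━━━━━━━━━━━━━━━━━━
                                      
                                      


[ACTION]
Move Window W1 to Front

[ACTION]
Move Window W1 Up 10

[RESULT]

                       ┃┌────┬────┬───
                       ┃│  3 │  9 │  7
                       ┃├────┼────┼───
                       ┃│  2 │  6 │  1
                       ┃├────┼────┼───
                       ┃│ 13 │    │ 10
                       ┃├────┼────┼───
  ┏━━━━━━━━━━━━━━━━━━━━┗━━━━━━━━━━━━━━
  ┃ MapNavigator                      
  ┠───────────────────────────────────
  ┃ ♣......##........~............... 
  ┃ ........#........................ 
  ┃ .......................♣......... 
  ┃ ♣.......................♣........ 
  ┃ ................@.....♣♣......... 
  ┃ ................................. 
  ┃ ................................. 
  ┃ ................................. 
  ┃ ................................. 
  ┗━━━━━━━━━━━━━━━━━━━━━━━━━━━━━━━━━━━
                                      
                                      


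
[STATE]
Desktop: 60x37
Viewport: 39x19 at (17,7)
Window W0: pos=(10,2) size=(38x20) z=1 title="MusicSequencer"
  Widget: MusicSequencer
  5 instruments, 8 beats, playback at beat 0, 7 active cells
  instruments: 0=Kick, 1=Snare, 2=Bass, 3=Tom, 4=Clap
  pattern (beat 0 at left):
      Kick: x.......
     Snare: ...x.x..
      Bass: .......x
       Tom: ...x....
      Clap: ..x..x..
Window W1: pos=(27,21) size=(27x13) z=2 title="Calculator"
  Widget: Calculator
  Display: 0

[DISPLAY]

···█·█··                      ┃        
·······█                      ┃        
···█····                      ┃        
··█··█··                      ┃        
                              ┃        
                              ┃        
                              ┃        
                              ┃        
                              ┃        
                              ┃        
                              ┃        
                              ┃        
                              ┃        
                              ┃        
━━━━━━━━━━┏━━━━━━━━━━━━━━━━━━━━━━━━━┓  
          ┃ Calculator              ┃  
          ┠─────────────────────────┨  
          ┃                        0┃  
          ┃┌───┬───┬───┬───┐        ┃  


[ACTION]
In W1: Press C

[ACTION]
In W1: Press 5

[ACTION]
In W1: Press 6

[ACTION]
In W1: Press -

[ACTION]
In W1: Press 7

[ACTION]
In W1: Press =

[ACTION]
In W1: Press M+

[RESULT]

···█·█··                      ┃        
·······█                      ┃        
···█····                      ┃        
··█··█··                      ┃        
                              ┃        
                              ┃        
                              ┃        
                              ┃        
                              ┃        
                              ┃        
                              ┃        
                              ┃        
                              ┃        
                              ┃        
━━━━━━━━━━┏━━━━━━━━━━━━━━━━━━━━━━━━━┓  
          ┃ Calculator              ┃  
          ┠─────────────────────────┨  
          ┃                       49┃  
          ┃┌───┬───┬───┬───┐        ┃  


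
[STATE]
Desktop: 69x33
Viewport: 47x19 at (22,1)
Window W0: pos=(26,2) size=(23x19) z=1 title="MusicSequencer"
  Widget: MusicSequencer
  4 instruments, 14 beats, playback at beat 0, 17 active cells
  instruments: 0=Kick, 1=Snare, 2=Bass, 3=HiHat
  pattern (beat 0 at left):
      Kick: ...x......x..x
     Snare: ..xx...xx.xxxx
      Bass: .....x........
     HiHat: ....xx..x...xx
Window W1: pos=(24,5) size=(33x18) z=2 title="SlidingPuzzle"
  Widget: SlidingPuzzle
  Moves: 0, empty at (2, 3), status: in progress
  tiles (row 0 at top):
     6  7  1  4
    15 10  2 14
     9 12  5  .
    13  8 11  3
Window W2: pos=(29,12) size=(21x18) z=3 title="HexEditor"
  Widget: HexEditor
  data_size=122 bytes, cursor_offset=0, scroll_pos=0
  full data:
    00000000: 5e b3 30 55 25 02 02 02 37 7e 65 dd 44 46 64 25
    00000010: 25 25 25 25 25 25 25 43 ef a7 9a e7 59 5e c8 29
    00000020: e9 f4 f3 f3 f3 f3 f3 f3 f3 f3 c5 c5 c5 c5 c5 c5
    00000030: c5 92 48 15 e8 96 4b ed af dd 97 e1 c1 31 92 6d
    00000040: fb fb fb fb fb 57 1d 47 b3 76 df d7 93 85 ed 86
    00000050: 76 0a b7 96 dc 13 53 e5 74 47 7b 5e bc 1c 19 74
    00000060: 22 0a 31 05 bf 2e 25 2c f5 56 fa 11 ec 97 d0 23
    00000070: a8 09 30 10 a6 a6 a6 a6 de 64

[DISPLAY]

                                               
    ┏━━━━━━━━━━━━━━━━━━━━━┓                    
    ┃ MusicSequencer      ┃                    
    ┠─────────────────────┨                    
  ┏━━━━━━━━━━━━━━━━━━━━━━━━━━━━━━━┓            
  ┃ SlidingPuzzle                 ┃            
  ┠───────────────────────────────┨            
  ┃┌────┬────┬────┬────┐          ┃            
  ┃│  6 │  7 │  1 │  4 │          ┃            
  ┃├────┼────┼────┼────┤          ┃            
  ┃│ 15 │ 10 │  2 │ 14 │          ┃            
  ┃├───┏━━━━━━━━━━━━━━━━━━━┓      ┃            
  ┃│  9┃ HexEditor         ┃      ┃            
  ┃├───┠───────────────────┨      ┃            
  ┃│ 13┃00000000  5E b3 30 ┃      ┃            
  ┃└───┃00000010  25 25 25 ┃      ┃            
  ┃Move┃00000020  e9 f4 f3 ┃      ┃            
  ┃    ┃00000030  c5 92 48 ┃      ┃            
  ┃    ┃00000040  fb fb fb ┃      ┃            


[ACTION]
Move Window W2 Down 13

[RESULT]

                                               
    ┏━━━━━━━━━━━━━━━━━━━━━┓                    
    ┃ MusicSequencer      ┃                    
    ┠─────────────────────┨                    
  ┏━━━━━━━━━━━━━━━━━━━━━━━━━━━━━━━┓            
  ┃ SlidingPuzzle                 ┃            
  ┠───────────────────────────────┨            
  ┃┌────┬────┬────┬────┐          ┃            
  ┃│  6 │  7 │  1 │  4 │          ┃            
  ┃├────┼────┼────┼────┤          ┃            
  ┃│ 15 │ 10 │  2 │ 14 │          ┃            
  ┃├────┼────┼────┼────┤          ┃            
  ┃│  9 │ 12 │  5 │    │          ┃            
  ┃├────┼────┼────┼────┤          ┃            
  ┃│ 13┏━━━━━━━━━━━━━━━━━━━┓      ┃            
  ┃└───┃ HexEditor         ┃      ┃            
  ┃Move┠───────────────────┨      ┃            
  ┃    ┃00000000  5E b3 30 ┃      ┃            
  ┃    ┃00000010  25 25 25 ┃      ┃            


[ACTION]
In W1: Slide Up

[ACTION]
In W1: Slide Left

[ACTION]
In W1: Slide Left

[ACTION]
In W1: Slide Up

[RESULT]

                                               
    ┏━━━━━━━━━━━━━━━━━━━━━┓                    
    ┃ MusicSequencer      ┃                    
    ┠─────────────────────┨                    
  ┏━━━━━━━━━━━━━━━━━━━━━━━━━━━━━━━┓            
  ┃ SlidingPuzzle                 ┃            
  ┠───────────────────────────────┨            
  ┃┌────┬────┬────┬────┐          ┃            
  ┃│  6 │  7 │  1 │  4 │          ┃            
  ┃├────┼────┼────┼────┤          ┃            
  ┃│ 15 │ 10 │  2 │ 14 │          ┃            
  ┃├────┼────┼────┼────┤          ┃            
  ┃│  9 │ 12 │  5 │  3 │          ┃            
  ┃├────┼────┼────┼────┤          ┃            
  ┃│ 13┏━━━━━━━━━━━━━━━━━━━┓      ┃            
  ┃└───┃ HexEditor         ┃      ┃            
  ┃Move┠───────────────────┨      ┃            
  ┃    ┃00000000  5E b3 30 ┃      ┃            
  ┃    ┃00000010  25 25 25 ┃      ┃            


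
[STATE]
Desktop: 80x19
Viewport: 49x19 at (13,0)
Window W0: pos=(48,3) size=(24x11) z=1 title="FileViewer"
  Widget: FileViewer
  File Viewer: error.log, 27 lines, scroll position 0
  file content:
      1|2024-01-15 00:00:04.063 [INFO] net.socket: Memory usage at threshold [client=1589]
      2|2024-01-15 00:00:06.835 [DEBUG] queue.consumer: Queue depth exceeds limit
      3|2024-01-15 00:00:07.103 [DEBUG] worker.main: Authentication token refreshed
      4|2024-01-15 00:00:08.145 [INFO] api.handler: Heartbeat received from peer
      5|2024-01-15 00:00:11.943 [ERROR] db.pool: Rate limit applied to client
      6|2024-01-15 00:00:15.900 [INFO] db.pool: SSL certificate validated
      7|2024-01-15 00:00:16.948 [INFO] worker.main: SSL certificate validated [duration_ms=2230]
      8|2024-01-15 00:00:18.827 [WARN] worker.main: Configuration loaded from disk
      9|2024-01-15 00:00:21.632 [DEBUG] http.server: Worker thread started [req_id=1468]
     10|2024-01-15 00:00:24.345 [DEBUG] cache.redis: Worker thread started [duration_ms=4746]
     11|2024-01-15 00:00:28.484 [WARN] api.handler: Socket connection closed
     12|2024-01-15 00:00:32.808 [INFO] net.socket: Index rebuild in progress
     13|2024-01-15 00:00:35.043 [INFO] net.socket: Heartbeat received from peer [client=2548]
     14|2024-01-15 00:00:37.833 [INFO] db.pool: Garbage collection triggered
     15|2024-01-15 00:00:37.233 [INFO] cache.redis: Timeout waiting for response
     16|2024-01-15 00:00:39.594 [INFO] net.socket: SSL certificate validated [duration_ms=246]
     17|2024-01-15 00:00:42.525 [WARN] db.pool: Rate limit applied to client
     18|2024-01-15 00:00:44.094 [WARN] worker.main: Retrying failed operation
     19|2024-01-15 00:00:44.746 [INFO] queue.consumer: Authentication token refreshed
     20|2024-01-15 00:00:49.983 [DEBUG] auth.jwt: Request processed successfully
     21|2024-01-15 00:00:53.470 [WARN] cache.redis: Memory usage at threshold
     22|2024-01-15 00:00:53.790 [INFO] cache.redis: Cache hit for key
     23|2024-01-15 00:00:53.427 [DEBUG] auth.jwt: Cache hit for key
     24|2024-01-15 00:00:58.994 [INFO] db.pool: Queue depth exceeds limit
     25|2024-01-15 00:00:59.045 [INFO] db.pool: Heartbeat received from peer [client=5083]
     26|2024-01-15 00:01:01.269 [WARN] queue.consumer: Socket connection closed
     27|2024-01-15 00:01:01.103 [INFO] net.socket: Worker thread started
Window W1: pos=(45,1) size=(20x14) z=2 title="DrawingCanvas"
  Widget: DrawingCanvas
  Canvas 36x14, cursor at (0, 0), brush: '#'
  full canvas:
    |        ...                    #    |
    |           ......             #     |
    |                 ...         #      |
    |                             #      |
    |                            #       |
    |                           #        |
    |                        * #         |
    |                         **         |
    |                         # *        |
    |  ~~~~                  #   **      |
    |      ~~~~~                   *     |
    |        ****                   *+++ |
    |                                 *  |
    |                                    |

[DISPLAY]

                                                 
                                ┏━━━━━━━━━━━━━━━━
                                ┃ DrawingCanvas  
                                ┠────────────────
                                ┃+       ...     
                                ┃           .....
                                ┃                
                                ┃                
                                ┃                
                                ┃                
                                ┃                
                                ┃                
                                ┃                
                                ┃  ~~~~          
                                ┗━━━━━━━━━━━━━━━━
                                                 
                                                 
                                                 
                                                 


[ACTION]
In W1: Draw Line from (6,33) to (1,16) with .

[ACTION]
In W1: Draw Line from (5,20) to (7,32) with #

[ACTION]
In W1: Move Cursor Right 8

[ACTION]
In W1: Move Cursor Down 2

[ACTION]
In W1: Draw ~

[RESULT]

                                                 
                                ┏━━━━━━━━━━━━━━━━
                                ┃ DrawingCanvas  
                                ┠────────────────
                                ┃        ...     
                                ┃           .....
                                ┃        ~       
                                ┃                
                                ┃                
                                ┃                
                                ┃                
                                ┃                
                                ┃                
                                ┃  ~~~~          
                                ┗━━━━━━━━━━━━━━━━
                                                 
                                                 
                                                 
                                                 
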